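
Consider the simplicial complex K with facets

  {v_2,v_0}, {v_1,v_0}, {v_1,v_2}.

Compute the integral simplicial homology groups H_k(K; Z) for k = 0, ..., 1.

We work with the vertex ordering v_0 < v_1 < v_2. The simplices of K, each written with vertices in increasing order, are:

  0-simplices (3): [v_0], [v_1], [v_2]
  1-simplices (3): [v_0,v_1], [v_0,v_2], [v_1,v_2]

giving chain groups C_0 ≅ Z^3, C_1 ≅ Z^3.

The boundary map ∂_1: C_1 → C_0 maps an edge to its endpoints' difference, ∂[p,q] = q − p. For instance
  ∂[v_1,v_2] = [v_2] − [v_1].
The 3×3 boundary matrix has rank 2 and Smith normal form diag(1,1).

From H_k ≅ ker(∂_k) / im(∂_{k+1}) we obtain:

  H_0: rank C_0 − rank ∂_1 = 3 − 2 = 1, and the invariant factors of ∂_1 are all 1, so H_0 ≅ Z.
  H_1: rank ker ∂_1 − rank ∂_2 = (3 − 2) − 0 = 1, and there is no ∂_2, so H_1 ≅ Z.

As a check, the Euler characteristic is 3 − 3 = 0, which agrees with 1 − 1 = 0.

H_0 = Z,  H_1 = Z.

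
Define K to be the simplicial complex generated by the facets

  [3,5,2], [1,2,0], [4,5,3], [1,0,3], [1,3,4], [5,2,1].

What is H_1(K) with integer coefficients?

Order the vertices as 0 < 1 < 2 < 3 < 4 < 5. Listing each simplex with vertices in this order, K has dimension 2 with simplices:

  0-simplices (6): [0], [1], [2], [3], [4], [5]
  1-simplices (12): [0,1], [0,2], [0,3], [1,2], [1,3], [1,4], [1,5], [2,3], [2,5], [3,4], [3,5], [4,5]
  2-simplices (6): [0,1,2], [0,1,3], [1,2,5], [1,3,4], [2,3,5], [3,4,5]

Hence C_0 ≅ Z^6, C_1 ≅ Z^12, C_2 ≅ Z^6.

∂_1: C_1 → C_0 maps an edge to its endpoints' difference, ∂[p,q] = q − p.
The 6×12 boundary matrix has rank 5 and Smith normal form diag(1,1,1,1,1).

∂_2: C_2 → C_1 maps a triangle to the signed sum of its edges. For instance
  ∂[2,3,5] = [3,5] − [2,5] + [2,3],
  ∂[3,4,5] = [4,5] − [3,5] + [3,4].
The 12×6 boundary matrix has rank 6 and Smith normal form diag(1,1,1,1,1,1).

From H_k ≅ ker(∂_k) / im(∂_{k+1}) we obtain:

  H_1: rank ker ∂_1 − rank ∂_2 = (12 − 5) − 6 = 1, and the invariant factors of ∂_2 are all 1, so H_1 ≅ Z.

(K is a triangulation of the cylinder S^1 x I.)

H_1 ≅ Z.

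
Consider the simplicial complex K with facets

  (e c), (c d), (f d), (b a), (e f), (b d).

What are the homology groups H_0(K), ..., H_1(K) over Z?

H_0 ≅ Z,  H_1 ≅ Z.

Take the total order a < b < c < d < e < f on the vertex set. Then K (dimension 1) consists of the simplices:

  0-simplices (6): a, b, c, d, e, f
  1-simplices (6): ab, bd, cd, ce, df, ef

giving chain groups C_0 ≅ Z^6, C_1 ≅ Z^6.

∂_1: C_1 → C_0 maps an edge to its endpoints' difference, ∂[p,q] = q − p. For instance
  ∂df = f − d.
As a 6×6 matrix over Z this has rank 5, with invariant factors (1,1,1,1,1).

Computing H_k = (kernel of ∂_k) / (image of ∂_{k+1}):

  H_0: rank C_0 − rank ∂_1 = 6 − 5 = 1, and the invariant factors of ∂_1 are all 1, so H_0 ≅ Z.
  H_1: rank ker ∂_1 − rank ∂_2 = (6 − 5) − 0 = 1, and there is no ∂_2, so H_1 ≅ Z.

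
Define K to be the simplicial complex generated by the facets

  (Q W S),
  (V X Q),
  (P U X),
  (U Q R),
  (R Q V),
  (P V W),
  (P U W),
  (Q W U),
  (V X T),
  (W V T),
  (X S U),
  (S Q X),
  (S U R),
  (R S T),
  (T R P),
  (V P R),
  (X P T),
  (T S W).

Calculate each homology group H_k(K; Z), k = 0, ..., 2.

K has 9 vertices, 27 edges, 18 triangles.
rank ∂_0 = 0, rank ∂_1 = 8 ⇒ b_0 = 9 − 0 − 8 = 1; all invariant factors of ∂_1 are 1 so no torsion. So H_0 = Z.
rank ∂_1 = 8, rank ∂_2 = 18 ⇒ b_1 = 27 − 8 − 18 = 1; ∂_2 has invariant factor(s) [2] giving torsion. So H_1 = Z × Z/2.
rank ∂_2 = 18, rank ∂_3 = 0 ⇒ b_2 = 18 − 18 − 0 = 0. So H_2 = 0.

H_0 = Z,  H_1 = Z × Z/2,  H_2 = 0.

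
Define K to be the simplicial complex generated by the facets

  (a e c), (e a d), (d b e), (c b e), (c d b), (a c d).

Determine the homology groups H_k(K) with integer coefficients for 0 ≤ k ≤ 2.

H_0 = Z,  H_1 = 0,  H_2 = Z.

Order the vertices as a < b < c < d < e. Listing each simplex with vertices in this order, K has dimension 2 with simplices:

  0-simplices (5): a, b, c, d, e
  1-simplices (9): ac, ad, ae, bc, bd, be, cd, ce, de
  2-simplices (6): acd, ace, ade, bcd, bce, bde

so the chain groups are C_0 ≅ Z^5, C_1 ≅ Z^9, C_2 ≅ Z^6.

The boundary map ∂_1: C_1 → C_0 is given by ∂[p,q] = [q] − [p]. For instance
  ∂ac = c − a.
The 5×9 boundary matrix has rank 4 and Smith normal form diag(1,1,1,1).

∂_2: C_2 → C_1 sends each 2-simplex [p,q,r] to [q,r] − [p,r] + [p,q]. For instance
  ∂ace = ce − ae + ac,
  ∂acd = cd − ad + ac.
This gives a 9×6 integer matrix of rank 5; reducing to Smith normal form yields diagonal entries (1,1,1,1,1).

Reading off H_k = ker ∂_k / im ∂_{k+1}:

  H_0: rank C_0 − rank ∂_1 = 5 − 4 = 1, and the invariant factors of ∂_1 are all 1, so H_0 = Z.
  H_1: rank ker ∂_1 − rank ∂_2 = (9 − 4) − 5 = 0, and the invariant factors of ∂_2 are all 1, so H_1 = 0.
  H_2: rank ker ∂_2 − rank ∂_3 = (6 − 5) − 0 = 1, and there is no ∂_3, so H_2 = Z.

As a check, the Euler characteristic is 5 − 9 + 6 = 2, which agrees with 1 − 0 + 1 = 2.
(K is a triangulation of the 2-sphere S^2.)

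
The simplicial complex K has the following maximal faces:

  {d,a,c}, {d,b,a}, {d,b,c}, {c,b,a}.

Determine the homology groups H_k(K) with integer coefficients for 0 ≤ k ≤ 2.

H_0 ≅ Z,  H_1 = 0,  H_2 ≅ Z.

Fix the vertex order a < b < c < d and write every simplex with vertices in increasing order. Then dim K = 2 and the simplices of K are:

  0-simplices (4): a, b, c, d
  1-simplices (6): ab, ac, ad, bc, bd, cd
  2-simplices (4): abc, abd, acd, bcd

Hence C_0 ≅ Z^4, C_1 ≅ Z^6, C_2 ≅ Z^4.

∂_1: C_1 → C_0 is given by ∂[p,q] = [q] − [p]. For instance
  ∂ab = b − a.
This gives a 4×6 integer matrix of rank 3; reducing to Smith normal form yields diagonal entries (1,1,1).

∂_2: C_2 → C_1 acts by ∂[p,q,r] = [q,r] − [p,r] + [p,q]. For instance
  ∂bcd = cd − bd + bc,
  ∂abc = bc − ac + ab.
The 6×4 boundary matrix has rank 3 and Smith normal form diag(1,1,1).

Now H_k = ker ∂_k / im ∂_{k+1}, so:

  H_0: rank C_0 − rank ∂_1 = 4 − 3 = 1, and the invariant factors of ∂_1 are all 1, so H_0 ≅ Z.
  H_1: rank ker ∂_1 − rank ∂_2 = (6 − 3) − 3 = 0, and the invariant factors of ∂_2 are all 1, so H_1 ≅ 0.
  H_2: rank ker ∂_2 − rank ∂_3 = (4 − 3) − 0 = 1, and there is no ∂_3, so H_2 ≅ Z.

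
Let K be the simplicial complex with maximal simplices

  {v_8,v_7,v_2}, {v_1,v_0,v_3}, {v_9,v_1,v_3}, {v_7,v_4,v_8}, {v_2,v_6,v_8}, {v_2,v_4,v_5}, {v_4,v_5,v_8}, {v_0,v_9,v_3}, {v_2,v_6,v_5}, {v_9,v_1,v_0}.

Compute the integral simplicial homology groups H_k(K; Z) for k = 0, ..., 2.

H_0 ≅ Z^2,  H_1 ≅ Z,  H_2 ≅ Z.

Take the total order v_0 < v_1 < v_2 < v_3 < v_4 < v_5 < v_6 < v_7 < v_8 < v_9 on the vertex set. Then K (dimension 2) consists of the simplices:

  0-simplices (10): [v_0], [v_1], [v_2], [v_3], [v_4], [v_5], [v_6], [v_7], [v_8], [v_9]
  1-simplices (18): (18 of them)
  2-simplices (10): [v_0,v_1,v_3], [v_0,v_1,v_9], [v_0,v_3,v_9], [v_1,v_3,v_9], [v_2,v_4,v_5], [v_2,v_5,v_6], [v_2,v_6,v_8], [v_2,v_7,v_8], [v_4,v_5,v_8], [v_4,v_7,v_8]

giving chain groups C_0 ≅ Z^10, C_1 ≅ Z^18, C_2 ≅ Z^10.

∂_1: C_1 → C_0 sends each edge [p,q] (with p < q) to q − p. For instance
  ∂[v_2,v_4] = [v_4] − [v_2].
The resulting 10×18 matrix has rank 8, and its Smith normal form has invariant factors (1,1,1,1,1,1,1,1).

The boundary map ∂_2: C_2 → C_1 acts by ∂[p,q,r] = [q,r] − [p,r] + [p,q]. For instance
  ∂[v_4,v_7,v_8] = [v_7,v_8] − [v_4,v_8] + [v_4,v_7],
  ∂[v_2,v_7,v_8] = [v_7,v_8] − [v_2,v_8] + [v_2,v_7].
This gives a 18×10 integer matrix of rank 9; reducing to Smith normal form yields diagonal entries (1,1,1,1,1,1,1,1,1).

Computing H_k = (kernel of ∂_k) / (image of ∂_{k+1}):

  H_0: rank C_0 − rank ∂_1 = 10 − 8 = 2, and the invariant factors of ∂_1 are all 1, so H_0 ≅ Z^2.
  H_1: rank ker ∂_1 − rank ∂_2 = (18 − 8) − 9 = 1, and the invariant factors of ∂_2 are all 1, so H_1 ≅ Z.
  H_2: rank ker ∂_2 − rank ∂_3 = (10 − 9) − 0 = 1, and there is no ∂_3, so H_2 ≅ Z.

As a check, the Euler characteristic is 10 − 18 + 10 = 2, which agrees with 2 − 1 + 1 = 2.
(K is a triangulation of the disjoint union of the cylinder S^1 x I and the 2-sphere S^2.)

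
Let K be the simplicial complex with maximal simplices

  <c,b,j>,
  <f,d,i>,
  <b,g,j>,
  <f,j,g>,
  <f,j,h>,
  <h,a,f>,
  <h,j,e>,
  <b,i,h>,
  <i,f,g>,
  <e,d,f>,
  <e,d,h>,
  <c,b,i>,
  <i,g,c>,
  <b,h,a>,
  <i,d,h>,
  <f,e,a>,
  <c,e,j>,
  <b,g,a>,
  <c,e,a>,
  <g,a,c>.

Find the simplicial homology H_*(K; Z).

H_0 = Z,  H_1 = Z ⊕ Z_2,  H_2 = 0.

Order the vertices as a < b < c < d < e < f < g < h < i < j. Listing each simplex with vertices in this order, K has dimension 2 with simplices:

  0-simplices (10): a, b, c, d, e, f, g, h, i, j
  1-simplices (30): ab, ac, ae, af, ag, ah, bc, bg, bh, bi, bj, ce, cg, ci, cj, de, df, dh, di, ef, eh, ej, fg, fh, fi, fj, gi, gj, hi, hj
  2-simplices (20): abg, abh, ace, acg, aef, afh, bci, bcj, bgj, bhi, cej, cgi, def, deh, dfi, dhi, ehj, fgi, fgj, fhj

giving chain groups C_0 ≅ Z^10, C_1 ≅ Z^30, C_2 ≅ Z^20.

The boundary map ∂_1: C_1 → C_0 maps an edge to its endpoints' difference, ∂[p,q] = q − p. For instance
  ∂gi = i − g.
The resulting 10×30 matrix has rank 9, and its Smith normal form has invariant factors (1,1,1,1,1,1,1,1,1).

Boundary ∂_2: C_2 → C_1 sends each 2-simplex [p,q,r] to [q,r] − [p,r] + [p,q]. For instance
  ∂cgi = gi − ci + cg,
  ∂ace = ce − ae + ac.
This gives a 30×20 integer matrix of rank 20; reducing to Smith normal form yields diagonal entries (1,1,1,1,1,1,1,1,1,1,1,1,1,1,1,1,1,1,1,2).

From H_k ≅ ker(∂_k) / im(∂_{k+1}) we obtain:

  H_0: rank C_0 − rank ∂_1 = 10 − 9 = 1, and the invariant factors of ∂_1 are all 1, so H_0 = Z.
  H_1: rank ker ∂_1 − rank ∂_2 = (30 − 9) − 20 = 1, and ∂_2 has invariant factor 2 > 1, so H_1 = Z ⊕ Z_2.
  H_2: rank ker ∂_2 − rank ∂_3 = (20 − 20) − 0 = 0, and there is no ∂_3, so H_2 = 0.

As a check, the Euler characteristic is 10 − 30 + 20 = 0, which agrees with 1 − 1 + 0 = 0.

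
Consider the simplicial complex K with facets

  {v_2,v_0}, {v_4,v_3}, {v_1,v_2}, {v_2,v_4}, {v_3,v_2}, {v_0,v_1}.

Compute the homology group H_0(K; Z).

K has 5 vertices, 6 edges.
rank ∂_0 = 0, rank ∂_1 = 4 ⇒ b_0 = 5 − 0 − 4 = 1; all invariant factors of ∂_1 are 1 so no torsion. So H_0 ≅ Z.

H_0 ≅ Z.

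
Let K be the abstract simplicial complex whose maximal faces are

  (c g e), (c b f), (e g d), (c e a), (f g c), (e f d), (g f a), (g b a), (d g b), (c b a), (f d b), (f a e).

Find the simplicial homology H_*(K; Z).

H_0 ≅ Z,  H_1 ≅ Z/2,  H_2 = 0.

We work with the vertex ordering a < b < c < d < e < f < g. The simplices of K, each written with vertices in increasing order, are:

  0-simplices (7): a, b, c, d, e, f, g
  1-simplices (18): ab, ac, ae, af, ag, bc, bd, bf, bg, ce, cf, cg, de, df, dg, ef, eg, fg
  2-simplices (12): abc, abg, ace, aef, afg, bcf, bdf, bdg, ceg, cfg, def, deg

giving chain groups C_0 ≅ Z^7, C_1 ≅ Z^18, C_2 ≅ Z^12.

Boundary ∂_1: C_1 → C_0 maps an edge to its endpoints' difference, ∂[p,q] = q − p. For instance
  ∂ab = b − a.
This gives a 7×18 integer matrix of rank 6; reducing to Smith normal form yields diagonal entries (1,1,1,1,1,1).

Boundary ∂_2: C_2 → C_1 sends each 2-simplex [p,q,r] to [q,r] − [p,r] + [p,q]. For instance
  ∂deg = eg − dg + de,
  ∂bcf = cf − bf + bc.
This gives a 18×12 integer matrix of rank 12; reducing to Smith normal form yields diagonal entries (1,1,1,1,1,1,1,1,1,1,1,2).

Computing H_k = (kernel of ∂_k) / (image of ∂_{k+1}):

  H_0: rank C_0 − rank ∂_1 = 7 − 6 = 1, and the invariant factors of ∂_1 are all 1, so H_0 ≅ Z.
  H_1: rank ker ∂_1 − rank ∂_2 = (18 − 6) − 12 = 0, and ∂_2 has invariant factor 2 > 1, so H_1 ≅ Z/2.
  H_2: rank ker ∂_2 − rank ∂_3 = (12 − 12) − 0 = 0, and there is no ∂_3, so H_2 ≅ 0.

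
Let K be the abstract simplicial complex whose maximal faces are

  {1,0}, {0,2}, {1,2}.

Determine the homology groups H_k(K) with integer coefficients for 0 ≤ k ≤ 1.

Order the vertices as 0 < 1 < 2. Listing each simplex with vertices in this order, K has dimension 1 with simplices:

  0-simplices (3): [0], [1], [2]
  1-simplices (3): [0,1], [0,2], [1,2]

so the chain groups are C_0 ≅ Z^3, C_1 ≅ Z^3.

The boundary map ∂_1: C_1 → C_0 maps an edge to its endpoints' difference, ∂[p,q] = q − p.
The 3×3 boundary matrix has rank 2 and Smith normal form diag(1,1).

Computing H_k = (kernel of ∂_k) / (image of ∂_{k+1}):

  H_0: rank C_0 − rank ∂_1 = 3 − 2 = 1, and the invariant factors of ∂_1 are all 1, so H_0 = Z.
  H_1: rank ker ∂_1 − rank ∂_2 = (3 − 2) − 0 = 1, and there is no ∂_2, so H_1 = Z.

As a check, the Euler characteristic is 3 − 3 = 0, which agrees with 1 − 1 = 0.
(K is a triangulation of the circle S^1.)

H_0 ≅ Z,  H_1 ≅ Z.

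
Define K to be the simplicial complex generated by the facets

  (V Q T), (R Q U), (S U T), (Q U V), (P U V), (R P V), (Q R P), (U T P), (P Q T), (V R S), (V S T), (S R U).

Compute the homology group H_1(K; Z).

Take the total order P < Q < R < S < T < U < V on the vertex set. Then K (dimension 2) consists of the simplices:

  0-simplices (7): P, Q, R, S, T, U, V
  1-simplices (18): PQ, PR, PT, PU, PV, QR, QT, QU, QV, RS, RU, RV, ST, SU, SV, TU, TV, UV
  2-simplices (12): PQR, PQT, PRV, PTU, PUV, QRU, QTV, QUV, RSU, RSV, STU, STV

Hence C_0 ≅ Z^7, C_1 ≅ Z^18, C_2 ≅ Z^12.

The boundary map ∂_1: C_1 → C_0 is given by ∂[p,q] = [q] − [p].
The 7×18 boundary matrix has rank 6 and Smith normal form diag(1,1,1,1,1,1).

The boundary map ∂_2: C_2 → C_1 sends each 2-simplex [p,q,r] to [q,r] − [p,r] + [p,q]. For instance
  ∂PRV = RV − PV + PR,
  ∂QUV = UV − QV + QU.
This gives a 18×12 integer matrix of rank 12; reducing to Smith normal form yields diagonal entries (1,1,1,1,1,1,1,1,1,1,1,2).

Computing H_k = (kernel of ∂_k) / (image of ∂_{k+1}):

  H_1: rank ker ∂_1 − rank ∂_2 = (18 − 6) − 12 = 0, and ∂_2 has invariant factor 2 > 1, so H_1 = Z/2Z.

H_1 = Z/2Z.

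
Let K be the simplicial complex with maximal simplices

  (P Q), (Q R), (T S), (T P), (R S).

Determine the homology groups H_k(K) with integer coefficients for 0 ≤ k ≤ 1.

Fix the vertex order P < Q < R < S < T and write every simplex with vertices in increasing order. Then dim K = 1 and the simplices of K are:

  0-simplices (5): P, Q, R, S, T
  1-simplices (5): PQ, PT, QR, RS, ST

giving chain groups C_0 ≅ Z^5, C_1 ≅ Z^5.

The boundary map ∂_1: C_1 → C_0 sends each edge [p,q] (with p < q) to q − p.
This gives a 5×5 integer matrix of rank 4; reducing to Smith normal form yields diagonal entries (1,1,1,1).

Reading off H_k = ker ∂_k / im ∂_{k+1}:

  H_0: rank C_0 − rank ∂_1 = 5 − 4 = 1, and the invariant factors of ∂_1 are all 1, so H_0 ≅ Z.
  H_1: rank ker ∂_1 − rank ∂_2 = (5 − 4) − 0 = 1, and there is no ∂_2, so H_1 ≅ Z.

As a check, the Euler characteristic is 5 − 5 = 0, which agrees with 1 − 1 = 0.

H_0 = Z,  H_1 = Z.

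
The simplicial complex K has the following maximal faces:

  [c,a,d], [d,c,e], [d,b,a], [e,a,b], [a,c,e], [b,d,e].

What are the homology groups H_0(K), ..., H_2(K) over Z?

H_0 = Z,  H_1 = 0,  H_2 = Z.

K has 5 vertices, 9 edges, 6 triangles.
rank ∂_0 = 0, rank ∂_1 = 4 ⇒ b_0 = 5 − 0 − 4 = 1; all invariant factors of ∂_1 are 1 so no torsion. So H_0 ≅ Z.
rank ∂_1 = 4, rank ∂_2 = 5 ⇒ b_1 = 9 − 4 − 5 = 0; all invariant factors of ∂_2 are 1 so no torsion. So H_1 ≅ 0.
rank ∂_2 = 5, rank ∂_3 = 0 ⇒ b_2 = 6 − 5 − 0 = 1. So H_2 ≅ Z.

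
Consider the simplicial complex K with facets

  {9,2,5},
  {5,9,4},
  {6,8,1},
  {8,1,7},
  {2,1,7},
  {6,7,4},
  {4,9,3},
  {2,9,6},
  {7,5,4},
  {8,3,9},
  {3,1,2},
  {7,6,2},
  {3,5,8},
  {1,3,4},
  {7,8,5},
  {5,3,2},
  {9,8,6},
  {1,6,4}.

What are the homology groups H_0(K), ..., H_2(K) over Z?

We work with the vertex ordering 1 < 2 < 3 < 4 < 5 < 6 < 7 < 8 < 9. The simplices of K, each written with vertices in increasing order, are:

  0-simplices (9): [1], [2], [3], [4], [5], [6], [7], [8], [9]
  1-simplices (27): (27 of them)
  2-simplices (18): [1,2,3], [1,2,7], [1,3,4], [1,4,6], [1,6,8], [1,7,8], [2,3,5], [2,5,9], [2,6,7], [2,6,9], [3,4,9], [3,5,8], [3,8,9], [4,5,7], [4,5,9], [4,6,7], [5,7,8], [6,8,9]

Hence C_0 ≅ Z^9, C_1 ≅ Z^27, C_2 ≅ Z^18.

∂_1: C_1 → C_0 sends each edge [p,q] (with p < q) to q − p. For instance
  ∂[4,7] = [7] − [4].
The resulting 9×27 matrix has rank 8, and its Smith normal form has invariant factors (1,1,1,1,1,1,1,1).

Boundary ∂_2: C_2 → C_1 maps a triangle to the signed sum of its edges. For instance
  ∂[1,7,8] = [7,8] − [1,8] + [1,7],
  ∂[1,2,7] = [2,7] − [1,7] + [1,2].
The resulting 27×18 matrix has rank 18, and its Smith normal form has invariant factors (1,1,1,1,1,1,1,1,1,1,1,1,1,1,1,1,1,2).

From H_k ≅ ker(∂_k) / im(∂_{k+1}) we obtain:

  H_0: rank C_0 − rank ∂_1 = 9 − 8 = 1, and the invariant factors of ∂_1 are all 1, so H_0 ≅ Z.
  H_1: rank ker ∂_1 − rank ∂_2 = (27 − 8) − 18 = 1, and ∂_2 has invariant factor 2 > 1, so H_1 ≅ Z ⊕ Z_2.
  H_2: rank ker ∂_2 − rank ∂_3 = (18 − 18) − 0 = 0, and there is no ∂_3, so H_2 ≅ 0.

As a check, the Euler characteristic is 9 − 27 + 18 = 0, which agrees with 1 − 1 + 0 = 0.
(K is a triangulation of the Klein bottle.)

H_0 ≅ Z,  H_1 ≅ Z ⊕ Z_2,  H_2 = 0.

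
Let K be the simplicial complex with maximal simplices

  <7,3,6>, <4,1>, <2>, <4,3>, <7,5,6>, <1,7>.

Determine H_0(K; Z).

H_0 = Z^2.

We work with the vertex ordering 1 < 2 < 3 < 4 < 5 < 6 < 7. The simplices of K, each written with vertices in increasing order, are:

  0-simplices (7): [1], [2], [3], [4], [5], [6], [7]
  1-simplices (8): [1,4], [1,7], [3,4], [3,6], [3,7], [5,6], [5,7], [6,7]
  2-simplices (2): [3,6,7], [5,6,7]

so the chain groups are C_0 ≅ Z^7, C_1 ≅ Z^8, C_2 ≅ Z^2.

The boundary map ∂_1: C_1 → C_0 is given by ∂[p,q] = [q] − [p]. For instance
  ∂[6,7] = [7] − [6].
The 7×8 boundary matrix has rank 5 and Smith normal form diag(1,1,1,1,1).

∂_2: C_2 → C_1 maps a triangle to the signed sum of its edges. For instance
  ∂[5,6,7] = [6,7] − [5,7] + [5,6],
  ∂[3,6,7] = [6,7] − [3,7] + [3,6].
As a 8×2 matrix over Z this has rank 2, with invariant factors (1,1).

Reading off H_k = ker ∂_k / im ∂_{k+1}:

  H_0: rank C_0 − rank ∂_1 = 7 − 5 = 2, and the invariant factors of ∂_1 are all 1, so H_0 = Z^2.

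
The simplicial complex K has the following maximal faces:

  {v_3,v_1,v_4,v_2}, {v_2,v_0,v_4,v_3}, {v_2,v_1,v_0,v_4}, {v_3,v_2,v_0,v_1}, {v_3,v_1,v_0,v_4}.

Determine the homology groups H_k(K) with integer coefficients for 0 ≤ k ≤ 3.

H_0 ≅ Z,  H_1 = 0,  H_2 = 0,  H_3 ≅ Z.

Fix the vertex order v_0 < v_1 < v_2 < v_3 < v_4 and write every simplex with vertices in increasing order. Then dim K = 3 and the simplices of K are:

  0-simplices (5): [v_0], [v_1], [v_2], [v_3], [v_4]
  1-simplices (10): [v_0,v_1], [v_0,v_2], [v_0,v_3], [v_0,v_4], [v_1,v_2], [v_1,v_3], [v_1,v_4], [v_2,v_3], [v_2,v_4], [v_3,v_4]
  2-simplices (10): [v_0,v_1,v_2], [v_0,v_1,v_3], [v_0,v_1,v_4], [v_0,v_2,v_3], [v_0,v_2,v_4], [v_0,v_3,v_4], [v_1,v_2,v_3], [v_1,v_2,v_4], [v_1,v_3,v_4], [v_2,v_3,v_4]
  3-simplices (5): [v_0,v_1,v_2,v_3], [v_0,v_1,v_2,v_4], [v_0,v_1,v_3,v_4], [v_0,v_2,v_3,v_4], [v_1,v_2,v_3,v_4]

so the chain groups are C_0 ≅ Z^5, C_1 ≅ Z^10, C_2 ≅ Z^10, C_3 ≅ Z^5.

The boundary map ∂_1: C_1 → C_0 is given by ∂[p,q] = [q] − [p].
This gives a 5×10 integer matrix of rank 4; reducing to Smith normal form yields diagonal entries (1,1,1,1).

The boundary map ∂_2: C_2 → C_1 acts by ∂[p,q,r] = [q,r] − [p,r] + [p,q]. For instance
  ∂[v_1,v_3,v_4] = [v_3,v_4] − [v_1,v_4] + [v_1,v_3],
  ∂[v_0,v_1,v_4] = [v_1,v_4] − [v_0,v_4] + [v_0,v_1].
The resulting 10×10 matrix has rank 6, and its Smith normal form has invariant factors (1,1,1,1,1,1).

Boundary ∂_3: C_3 → C_2 sends each 3-simplex σ to the alternating sum Σ_i (−1)^i (σ with its i-th vertex removed). For instance
  ∂[v_1,v_2,v_3,v_4] = [v_2,v_3,v_4] − [v_1,v_3,v_4] + [v_1,v_2,v_4] − [v_1,v_2,v_3],
  ∂[v_0,v_1,v_2,v_4] = [v_1,v_2,v_4] − [v_0,v_2,v_4] + [v_0,v_1,v_4] − [v_0,v_1,v_2].
The 10×5 boundary matrix has rank 4 and Smith normal form diag(1,1,1,1).

Computing H_k = (kernel of ∂_k) / (image of ∂_{k+1}):

  H_0: rank C_0 − rank ∂_1 = 5 − 4 = 1, and the invariant factors of ∂_1 are all 1, so H_0 = Z.
  H_1: rank ker ∂_1 − rank ∂_2 = (10 − 4) − 6 = 0, and the invariant factors of ∂_2 are all 1, so H_1 = 0.
  H_2: rank ker ∂_2 − rank ∂_3 = (10 − 6) − 4 = 0, and the invariant factors of ∂_3 are all 1, so H_2 = 0.
  H_3: rank ker ∂_3 − rank ∂_4 = (5 − 4) − 0 = 1, and there is no ∂_4, so H_3 = Z.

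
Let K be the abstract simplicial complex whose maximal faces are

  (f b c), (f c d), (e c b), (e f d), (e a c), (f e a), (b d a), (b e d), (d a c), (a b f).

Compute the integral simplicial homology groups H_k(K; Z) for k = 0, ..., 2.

H_0 = Z,  H_1 = Z/2,  H_2 = 0.

Fix the vertex order a < b < c < d < e < f and write every simplex with vertices in increasing order. Then dim K = 2 and the simplices of K are:

  0-simplices (6): a, b, c, d, e, f
  1-simplices (15): ab, ac, ad, ae, af, bc, bd, be, bf, cd, ce, cf, de, df, ef
  2-simplices (10): abd, abf, acd, ace, aef, bce, bcf, bde, cdf, def

so the chain groups are C_0 ≅ Z^6, C_1 ≅ Z^15, C_2 ≅ Z^10.

∂_1: C_1 → C_0 sends each edge [p,q] (with p < q) to q − p.
As a 6×15 matrix over Z this has rank 5, with invariant factors (1,1,1,1,1).

The boundary map ∂_2: C_2 → C_1 acts by ∂[p,q,r] = [q,r] − [p,r] + [p,q]. For instance
  ∂bce = ce − be + bc,
  ∂bde = de − be + bd.
The resulting 15×10 matrix has rank 10, and its Smith normal form has invariant factors (1,1,1,1,1,1,1,1,1,2).

Reading off H_k = ker ∂_k / im ∂_{k+1}:

  H_0: rank C_0 − rank ∂_1 = 6 − 5 = 1, and the invariant factors of ∂_1 are all 1, so H_0 = Z.
  H_1: rank ker ∂_1 − rank ∂_2 = (15 − 5) − 10 = 0, and ∂_2 has invariant factor 2 > 1, so H_1 = Z/2.
  H_2: rank ker ∂_2 − rank ∂_3 = (10 − 10) − 0 = 0, and there is no ∂_3, so H_2 = 0.

As a check, the Euler characteristic is 6 − 15 + 10 = 1, which agrees with 1 − 0 + 0 = 1.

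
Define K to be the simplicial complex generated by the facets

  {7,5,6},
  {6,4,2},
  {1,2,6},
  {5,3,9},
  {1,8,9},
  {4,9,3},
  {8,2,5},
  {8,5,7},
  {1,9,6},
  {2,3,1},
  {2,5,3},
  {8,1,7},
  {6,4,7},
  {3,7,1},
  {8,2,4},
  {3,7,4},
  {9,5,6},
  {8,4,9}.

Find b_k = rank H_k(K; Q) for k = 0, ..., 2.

b_0 = 1, b_1 = 2, b_2 = 1.

We work with the vertex ordering 1 < 2 < 3 < 4 < 5 < 6 < 7 < 8 < 9. The simplices of K, each written with vertices in increasing order, are:

  0-simplices (9): [1], [2], [3], [4], [5], [6], [7], [8], [9]
  1-simplices (27): (27 of them)
  2-simplices (18): [1,2,3], [1,2,6], [1,3,7], [1,6,9], [1,7,8], [1,8,9], [2,3,5], [2,4,6], [2,4,8], [2,5,8], [3,4,7], [3,4,9], [3,5,9], [4,6,7], [4,8,9], [5,6,7], [5,6,9], [5,7,8]

giving chain groups C_0 ≅ Z^9, C_1 ≅ Z^27, C_2 ≅ Z^18.

The boundary map ∂_1: C_1 → C_0 is given by ∂[p,q] = [q] − [p]. For instance
  ∂[4,9] = [9] − [4].
The 9×27 boundary matrix has rank 8 and Smith normal form diag(1,1,1,1,1,1,1,1).

Boundary ∂_2: C_2 → C_1 acts by ∂[p,q,r] = [q,r] − [p,r] + [p,q]. For instance
  ∂[5,7,8] = [7,8] − [5,8] + [5,7],
  ∂[3,5,9] = [5,9] − [3,9] + [3,5].
The resulting 27×18 matrix has rank 17, and its Smith normal form has invariant factors (1,1,1,1,1,1,1,1,1,1,1,1,1,1,1,1,1).

Computing H_k = (kernel of ∂_k) / (image of ∂_{k+1}):

  H_0: rank C_0 − rank ∂_1 = 9 − 8 = 1, and the invariant factors of ∂_1 are all 1, so H_0 ≅ Z.
  H_1: rank ker ∂_1 − rank ∂_2 = (27 − 8) − 17 = 2, and the invariant factors of ∂_2 are all 1, so H_1 ≅ Z^2.
  H_2: rank ker ∂_2 − rank ∂_3 = (18 − 17) − 0 = 1, and there is no ∂_3, so H_2 ≅ Z.

As a check, the Euler characteristic is 9 − 27 + 18 = 0, which agrees with 1 − 2 + 1 = 0.
(K is a triangulation of the torus T^2.)

Hence the Betti numbers are b_0 = 1, b_1 = 2, b_2 = 1.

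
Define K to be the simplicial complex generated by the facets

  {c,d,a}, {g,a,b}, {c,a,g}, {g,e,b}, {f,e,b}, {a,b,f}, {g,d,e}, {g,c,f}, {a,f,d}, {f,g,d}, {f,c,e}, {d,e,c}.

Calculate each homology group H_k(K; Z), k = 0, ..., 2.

H_0 ≅ Z,  H_1 ≅ Z/2,  H_2 = 0.

Order the vertices as a < b < c < d < e < f < g. Listing each simplex with vertices in this order, K has dimension 2 with simplices:

  0-simplices (7): a, b, c, d, e, f, g
  1-simplices (18): ab, ac, ad, af, ag, be, bf, bg, cd, ce, cf, cg, de, df, dg, ef, eg, fg
  2-simplices (12): abf, abg, acd, acg, adf, bef, beg, cde, cef, cfg, deg, dfg

so the chain groups are C_0 ≅ Z^7, C_1 ≅ Z^18, C_2 ≅ Z^12.

∂_1: C_1 → C_0 maps an edge to its endpoints' difference, ∂[p,q] = q − p. For instance
  ∂bf = f − b.
As a 7×18 matrix over Z this has rank 6, with invariant factors (1,1,1,1,1,1).

Boundary ∂_2: C_2 → C_1 acts by ∂[p,q,r] = [q,r] − [p,r] + [p,q]. For instance
  ∂adf = df − af + ad,
  ∂abg = bg − ag + ab.
As a 18×12 matrix over Z this has rank 12, with invariant factors (1,1,1,1,1,1,1,1,1,1,1,2).

Computing H_k = (kernel of ∂_k) / (image of ∂_{k+1}):

  H_0: rank C_0 − rank ∂_1 = 7 − 6 = 1, and the invariant factors of ∂_1 are all 1, so H_0 ≅ Z.
  H_1: rank ker ∂_1 − rank ∂_2 = (18 − 6) − 12 = 0, and ∂_2 has invariant factor 2 > 1, so H_1 ≅ Z/2.
  H_2: rank ker ∂_2 − rank ∂_3 = (12 − 12) − 0 = 0, and there is no ∂_3, so H_2 ≅ 0.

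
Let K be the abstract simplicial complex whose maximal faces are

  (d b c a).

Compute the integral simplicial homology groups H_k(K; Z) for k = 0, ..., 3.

H_0 = Z,  H_1 = 0,  H_2 = 0,  H_3 = 0.

K has 4 vertices, 6 edges, 4 triangles, 1 3-simplex.
rank ∂_0 = 0, rank ∂_1 = 3 ⇒ b_0 = 4 − 0 − 3 = 1; all invariant factors of ∂_1 are 1 so no torsion. So H_0 = Z.
rank ∂_1 = 3, rank ∂_2 = 3 ⇒ b_1 = 6 − 3 − 3 = 0; all invariant factors of ∂_2 are 1 so no torsion. So H_1 = 0.
rank ∂_2 = 3, rank ∂_3 = 1 ⇒ b_2 = 4 − 3 − 1 = 0; all invariant factors of ∂_3 are 1 so no torsion. So H_2 = 0.
rank ∂_3 = 1, rank ∂_4 = 0 ⇒ b_3 = 1 − 1 − 0 = 0. So H_3 = 0.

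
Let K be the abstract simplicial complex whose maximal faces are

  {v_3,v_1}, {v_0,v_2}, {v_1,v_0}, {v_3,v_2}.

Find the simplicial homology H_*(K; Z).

H_0 = Z,  H_1 = Z.

Take the total order v_0 < v_1 < v_2 < v_3 on the vertex set. Then K (dimension 1) consists of the simplices:

  0-simplices (4): [v_0], [v_1], [v_2], [v_3]
  1-simplices (4): [v_0,v_1], [v_0,v_2], [v_1,v_3], [v_2,v_3]

giving chain groups C_0 ≅ Z^4, C_1 ≅ Z^4.

∂_1: C_1 → C_0 maps an edge to its endpoints' difference, ∂[p,q] = q − p.
As a 4×4 matrix over Z this has rank 3, with invariant factors (1,1,1).

From H_k ≅ ker(∂_k) / im(∂_{k+1}) we obtain:

  H_0: rank C_0 − rank ∂_1 = 4 − 3 = 1, and the invariant factors of ∂_1 are all 1, so H_0 ≅ Z.
  H_1: rank ker ∂_1 − rank ∂_2 = (4 − 3) − 0 = 1, and there is no ∂_2, so H_1 ≅ Z.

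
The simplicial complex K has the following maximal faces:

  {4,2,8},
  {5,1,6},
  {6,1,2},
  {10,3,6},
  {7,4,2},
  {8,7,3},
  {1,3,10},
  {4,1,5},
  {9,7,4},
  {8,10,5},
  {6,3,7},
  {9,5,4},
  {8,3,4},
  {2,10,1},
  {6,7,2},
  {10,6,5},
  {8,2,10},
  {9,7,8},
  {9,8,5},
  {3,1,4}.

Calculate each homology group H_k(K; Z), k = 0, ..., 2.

H_0 ≅ Z,  H_1 ≅ Z × Z/2,  H_2 = 0.

Take the total order 1 < 2 < 3 < 4 < 5 < 6 < 7 < 8 < 9 < 10 on the vertex set. Then K (dimension 2) consists of the simplices:

  0-simplices (10): [1], [2], [3], [4], [5], [6], [7], [8], [9], [10]
  1-simplices (30): (30 of them)
  2-simplices (20): (20 of them)

so the chain groups are C_0 ≅ Z^10, C_1 ≅ Z^30, C_2 ≅ Z^20.

Boundary ∂_1: C_1 → C_0 sends each edge [p,q] (with p < q) to q − p.
This gives a 10×30 integer matrix of rank 9; reducing to Smith normal form yields diagonal entries (1,1,1,1,1,1,1,1,1).

Boundary ∂_2: C_2 → C_1 maps a triangle to the signed sum of its edges. For instance
  ∂[1,4,5] = [4,5] − [1,5] + [1,4],
  ∂[5,6,10] = [6,10] − [5,10] + [5,6].
As a 30×20 matrix over Z this has rank 20, with invariant factors (1,1,1,1,1,1,1,1,1,1,1,1,1,1,1,1,1,1,1,2).

Reading off H_k = ker ∂_k / im ∂_{k+1}:

  H_0: rank C_0 − rank ∂_1 = 10 − 9 = 1, and the invariant factors of ∂_1 are all 1, so H_0 = Z.
  H_1: rank ker ∂_1 − rank ∂_2 = (30 − 9) − 20 = 1, and ∂_2 has invariant factor 2 > 1, so H_1 = Z × Z/2.
  H_2: rank ker ∂_2 − rank ∂_3 = (20 − 20) − 0 = 0, and there is no ∂_3, so H_2 = 0.

As a check, the Euler characteristic is 10 − 30 + 20 = 0, which agrees with 1 − 1 + 0 = 0.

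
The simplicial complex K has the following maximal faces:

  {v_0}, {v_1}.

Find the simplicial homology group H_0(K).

Order the vertices as v_0 < v_1. Listing each simplex with vertices in this order, K has dimension 0 with simplices:

  0-simplices (2): [v_0], [v_1]

so the chain groups are C_0 ≅ Z^2.

From H_k ≅ ker(∂_k) / im(∂_{k+1}) we obtain:

  H_0: rank C_0 − rank ∂_1 = 2 − 0 = 2, and there is no ∂_1, so H_0 = Z^2.

H_0 = Z^2.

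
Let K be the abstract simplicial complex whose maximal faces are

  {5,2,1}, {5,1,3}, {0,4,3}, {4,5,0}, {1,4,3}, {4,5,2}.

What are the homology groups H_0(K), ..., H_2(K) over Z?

Fix the vertex order 0 < 1 < 2 < 3 < 4 < 5 and write every simplex with vertices in increasing order. Then dim K = 2 and the simplices of K are:

  0-simplices (6): [0], [1], [2], [3], [4], [5]
  1-simplices (12): [0,3], [0,4], [0,5], [1,2], [1,3], [1,4], [1,5], [2,4], [2,5], [3,4], [3,5], [4,5]
  2-simplices (6): [0,3,4], [0,4,5], [1,2,5], [1,3,4], [1,3,5], [2,4,5]

so the chain groups are C_0 ≅ Z^6, C_1 ≅ Z^12, C_2 ≅ Z^6.

The boundary map ∂_1: C_1 → C_0 sends each edge [p,q] (with p < q) to q − p. For instance
  ∂[0,3] = [3] − [0].
This gives a 6×12 integer matrix of rank 5; reducing to Smith normal form yields diagonal entries (1,1,1,1,1).

The boundary map ∂_2: C_2 → C_1 sends each 2-simplex [p,q,r] to [q,r] − [p,r] + [p,q]. For instance
  ∂[0,4,5] = [4,5] − [0,5] + [0,4],
  ∂[1,3,4] = [3,4] − [1,4] + [1,3].
The resulting 12×6 matrix has rank 6, and its Smith normal form has invariant factors (1,1,1,1,1,1).

From H_k ≅ ker(∂_k) / im(∂_{k+1}) we obtain:

  H_0: rank C_0 − rank ∂_1 = 6 − 5 = 1, and the invariant factors of ∂_1 are all 1, so H_0 ≅ Z.
  H_1: rank ker ∂_1 − rank ∂_2 = (12 − 5) − 6 = 1, and the invariant factors of ∂_2 are all 1, so H_1 ≅ Z.
  H_2: rank ker ∂_2 − rank ∂_3 = (6 − 6) − 0 = 0, and there is no ∂_3, so H_2 ≅ 0.

(K is a triangulation of the cylinder S^1 x I.)

H_0 ≅ Z,  H_1 ≅ Z,  H_2 = 0.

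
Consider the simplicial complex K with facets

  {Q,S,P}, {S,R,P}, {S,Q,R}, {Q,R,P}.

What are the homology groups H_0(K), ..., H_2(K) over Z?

H_0 = Z,  H_1 = 0,  H_2 = Z.

K has 4 vertices, 6 edges, 4 triangles.
rank ∂_0 = 0, rank ∂_1 = 3 ⇒ b_0 = 4 − 0 − 3 = 1; all invariant factors of ∂_1 are 1 so no torsion. So H_0 = Z.
rank ∂_1 = 3, rank ∂_2 = 3 ⇒ b_1 = 6 − 3 − 3 = 0; all invariant factors of ∂_2 are 1 so no torsion. So H_1 = 0.
rank ∂_2 = 3, rank ∂_3 = 0 ⇒ b_2 = 4 − 3 − 0 = 1. So H_2 = Z.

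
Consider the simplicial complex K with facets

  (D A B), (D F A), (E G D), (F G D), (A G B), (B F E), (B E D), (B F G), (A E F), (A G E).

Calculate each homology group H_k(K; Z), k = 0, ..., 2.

H_0 ≅ Z,  H_1 ≅ Z/2,  H_2 = 0.

Take the total order A < B < D < E < F < G on the vertex set. Then K (dimension 2) consists of the simplices:

  0-simplices (6): A, B, D, E, F, G
  1-simplices (15): AB, AD, AE, AF, AG, BD, BE, BF, BG, DE, DF, DG, EF, EG, FG
  2-simplices (10): ABD, ABG, ADF, AEF, AEG, BDE, BEF, BFG, DEG, DFG

Hence C_0 ≅ Z^6, C_1 ≅ Z^15, C_2 ≅ Z^10.

Boundary ∂_1: C_1 → C_0 sends each edge [p,q] (with p < q) to q − p.
As a 6×15 matrix over Z this has rank 5, with invariant factors (1,1,1,1,1).

∂_2: C_2 → C_1 maps a triangle to the signed sum of its edges. For instance
  ∂BFG = FG − BG + BF,
  ∂AEG = EG − AG + AE.
As a 15×10 matrix over Z this has rank 10, with invariant factors (1,1,1,1,1,1,1,1,1,2).

Computing H_k = (kernel of ∂_k) / (image of ∂_{k+1}):

  H_0: rank C_0 − rank ∂_1 = 6 − 5 = 1, and the invariant factors of ∂_1 are all 1, so H_0 ≅ Z.
  H_1: rank ker ∂_1 − rank ∂_2 = (15 − 5) − 10 = 0, and ∂_2 has invariant factor 2 > 1, so H_1 ≅ Z/2.
  H_2: rank ker ∂_2 − rank ∂_3 = (10 − 10) − 0 = 0, and there is no ∂_3, so H_2 ≅ 0.

As a check, the Euler characteristic is 6 − 15 + 10 = 1, which agrees with 1 − 0 + 0 = 1.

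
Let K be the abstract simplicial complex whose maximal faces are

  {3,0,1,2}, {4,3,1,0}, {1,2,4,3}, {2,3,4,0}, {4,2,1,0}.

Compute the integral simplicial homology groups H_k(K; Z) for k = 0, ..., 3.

We work with the vertex ordering 0 < 1 < 2 < 3 < 4. The simplices of K, each written with vertices in increasing order, are:

  0-simplices (5): [0], [1], [2], [3], [4]
  1-simplices (10): [0,1], [0,2], [0,3], [0,4], [1,2], [1,3], [1,4], [2,3], [2,4], [3,4]
  2-simplices (10): [0,1,2], [0,1,3], [0,1,4], [0,2,3], [0,2,4], [0,3,4], [1,2,3], [1,2,4], [1,3,4], [2,3,4]
  3-simplices (5): [0,1,2,3], [0,1,2,4], [0,1,3,4], [0,2,3,4], [1,2,3,4]

Hence C_0 ≅ Z^5, C_1 ≅ Z^10, C_2 ≅ Z^10, C_3 ≅ Z^5.

Boundary ∂_1: C_1 → C_0 sends each edge [p,q] (with p < q) to q − p. For instance
  ∂[0,4] = [4] − [0].
The 5×10 boundary matrix has rank 4 and Smith normal form diag(1,1,1,1).

The boundary map ∂_2: C_2 → C_1 sends each 2-simplex [p,q,r] to [q,r] − [p,r] + [p,q]. For instance
  ∂[2,3,4] = [3,4] − [2,4] + [2,3],
  ∂[0,3,4] = [3,4] − [0,4] + [0,3].
The resulting 10×10 matrix has rank 6, and its Smith normal form has invariant factors (1,1,1,1,1,1).

The boundary map ∂_3: C_3 → C_2 sends each 3-simplex σ to the alternating sum Σ_i (−1)^i (σ with its i-th vertex removed). For instance
  ∂[1,2,3,4] = [2,3,4] − [1,3,4] + [1,2,4] − [1,2,3],
  ∂[0,1,3,4] = [1,3,4] − [0,3,4] + [0,1,4] − [0,1,3].
As a 10×5 matrix over Z this has rank 4, with invariant factors (1,1,1,1).

Reading off H_k = ker ∂_k / im ∂_{k+1}:

  H_0: rank C_0 − rank ∂_1 = 5 − 4 = 1, and the invariant factors of ∂_1 are all 1, so H_0 = Z.
  H_1: rank ker ∂_1 − rank ∂_2 = (10 − 4) − 6 = 0, and the invariant factors of ∂_2 are all 1, so H_1 = 0.
  H_2: rank ker ∂_2 − rank ∂_3 = (10 − 6) − 4 = 0, and the invariant factors of ∂_3 are all 1, so H_2 = 0.
  H_3: rank ker ∂_3 − rank ∂_4 = (5 − 4) − 0 = 1, and there is no ∂_4, so H_3 = Z.

H_0 = Z,  H_1 = 0,  H_2 = 0,  H_3 = Z.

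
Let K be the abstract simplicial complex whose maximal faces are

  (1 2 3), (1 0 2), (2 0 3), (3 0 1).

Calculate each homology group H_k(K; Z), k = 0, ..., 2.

Fix the vertex order 0 < 1 < 2 < 3 and write every simplex with vertices in increasing order. Then dim K = 2 and the simplices of K are:

  0-simplices (4): [0], [1], [2], [3]
  1-simplices (6): [0,1], [0,2], [0,3], [1,2], [1,3], [2,3]
  2-simplices (4): [0,1,2], [0,1,3], [0,2,3], [1,2,3]

giving chain groups C_0 ≅ Z^4, C_1 ≅ Z^6, C_2 ≅ Z^4.

The boundary map ∂_1: C_1 → C_0 sends each edge [p,q] (with p < q) to q − p. For instance
  ∂[1,2] = [2] − [1].
This gives a 4×6 integer matrix of rank 3; reducing to Smith normal form yields diagonal entries (1,1,1).

The boundary map ∂_2: C_2 → C_1 sends each 2-simplex [p,q,r] to [q,r] − [p,r] + [p,q]. For instance
  ∂[0,1,3] = [1,3] − [0,3] + [0,1],
  ∂[0,2,3] = [2,3] − [0,3] + [0,2].
This gives a 6×4 integer matrix of rank 3; reducing to Smith normal form yields diagonal entries (1,1,1).

Computing H_k = (kernel of ∂_k) / (image of ∂_{k+1}):

  H_0: rank C_0 − rank ∂_1 = 4 − 3 = 1, and the invariant factors of ∂_1 are all 1, so H_0 = Z.
  H_1: rank ker ∂_1 − rank ∂_2 = (6 − 3) − 3 = 0, and the invariant factors of ∂_2 are all 1, so H_1 = 0.
  H_2: rank ker ∂_2 − rank ∂_3 = (4 − 3) − 0 = 1, and there is no ∂_3, so H_2 = Z.

H_0 ≅ Z,  H_1 = 0,  H_2 ≅ Z.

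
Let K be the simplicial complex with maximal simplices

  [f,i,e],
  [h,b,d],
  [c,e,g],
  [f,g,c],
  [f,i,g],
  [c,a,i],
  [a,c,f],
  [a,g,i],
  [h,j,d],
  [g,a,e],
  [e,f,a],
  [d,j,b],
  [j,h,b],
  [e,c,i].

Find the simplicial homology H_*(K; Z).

Take the total order a < b < c < d < e < f < g < h < i < j on the vertex set. Then K (dimension 2) consists of the simplices:

  0-simplices (10): a, b, c, d, e, f, g, h, i, j
  1-simplices (21): ac, ae, af, ag, ai, bd, bh, bj, ce, cf, cg, ci, dh, dj, ef, eg, ei, fg, fi, gi, hj
  2-simplices (14): acf, aci, aef, aeg, agi, bdh, bdj, bhj, ceg, cei, cfg, dhj, efi, fgi

giving chain groups C_0 ≅ Z^10, C_1 ≅ Z^21, C_2 ≅ Z^14.

The boundary map ∂_1: C_1 → C_0 is given by ∂[p,q] = [q] − [p]. For instance
  ∂eg = g − e.
As a 10×21 matrix over Z this has rank 8, with invariant factors (1,1,1,1,1,1,1,1).

∂_2: C_2 → C_1 sends each 2-simplex [p,q,r] to [q,r] − [p,r] + [p,q]. For instance
  ∂cfg = fg − cg + cf,
  ∂aeg = eg − ag + ae.
As a 21×14 matrix over Z this has rank 13, with invariant factors (1,1,1,1,1,1,1,1,1,1,1,1,2).

Computing H_k = (kernel of ∂_k) / (image of ∂_{k+1}):

  H_0: rank C_0 − rank ∂_1 = 10 − 8 = 2, and the invariant factors of ∂_1 are all 1, so H_0 ≅ Z^2.
  H_1: rank ker ∂_1 − rank ∂_2 = (21 − 8) − 13 = 0, and ∂_2 has invariant factor 2 > 1, so H_1 ≅ Z_2.
  H_2: rank ker ∂_2 − rank ∂_3 = (14 − 13) − 0 = 1, and there is no ∂_3, so H_2 ≅ Z.

(K is a triangulation of the disjoint union of the 2-sphere S^2 and the real projective plane RP^2.)

H_0 ≅ Z^2,  H_1 ≅ Z_2,  H_2 ≅ Z.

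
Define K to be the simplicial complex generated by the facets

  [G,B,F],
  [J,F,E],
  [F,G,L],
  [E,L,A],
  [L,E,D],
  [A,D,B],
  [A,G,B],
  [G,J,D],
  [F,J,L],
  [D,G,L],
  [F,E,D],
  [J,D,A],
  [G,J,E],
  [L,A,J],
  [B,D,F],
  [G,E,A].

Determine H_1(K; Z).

H_1 ≅ Z^2.

We work with the vertex ordering A < B < D < E < F < G < J < L. The simplices of K, each written with vertices in increasing order, are:

  0-simplices (8): A, B, D, E, F, G, J, L
  1-simplices (24): AB, AD, AE, AG, AJ, AL, BD, BF, BG, DE, DF, DG, DJ, DL, EF, EG, EJ, EL, FG, FJ, FL, GJ, GL, JL
  2-simplices (16): ABD, ABG, ADJ, AEG, AEL, AJL, BDF, BFG, DEF, DEL, DGJ, DGL, EFJ, EGJ, FGL, FJL

so the chain groups are C_0 ≅ Z^8, C_1 ≅ Z^24, C_2 ≅ Z^16.

∂_1: C_1 → C_0 maps an edge to its endpoints' difference, ∂[p,q] = q − p.
This gives a 8×24 integer matrix of rank 7; reducing to Smith normal form yields diagonal entries (1,1,1,1,1,1,1).

∂_2: C_2 → C_1 maps a triangle to the signed sum of its edges. For instance
  ∂ABG = BG − AG + AB,
  ∂BFG = FG − BG + BF.
The 24×16 boundary matrix has rank 15 and Smith normal form diag(1,1,1,1,1,1,1,1,1,1,1,1,1,1,1).

Reading off H_k = ker ∂_k / im ∂_{k+1}:

  H_1: rank ker ∂_1 − rank ∂_2 = (24 − 7) − 15 = 2, and the invariant factors of ∂_2 are all 1, so H_1 ≅ Z^2.

(K is a triangulation of the torus T^2.)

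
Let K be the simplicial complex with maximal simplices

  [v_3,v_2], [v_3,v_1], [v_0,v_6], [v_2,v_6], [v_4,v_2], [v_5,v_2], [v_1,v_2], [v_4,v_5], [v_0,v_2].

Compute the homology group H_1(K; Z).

Order the vertices as v_0 < v_1 < v_2 < v_3 < v_4 < v_5 < v_6. Listing each simplex with vertices in this order, K has dimension 1 with simplices:

  0-simplices (7): [v_0], [v_1], [v_2], [v_3], [v_4], [v_5], [v_6]
  1-simplices (9): [v_0,v_2], [v_0,v_6], [v_1,v_2], [v_1,v_3], [v_2,v_3], [v_2,v_4], [v_2,v_5], [v_2,v_6], [v_4,v_5]

Hence C_0 ≅ Z^7, C_1 ≅ Z^9.

Boundary ∂_1: C_1 → C_0 maps an edge to its endpoints' difference, ∂[p,q] = q − p.
This gives a 7×9 integer matrix of rank 6; reducing to Smith normal form yields diagonal entries (1,1,1,1,1,1).

From H_k ≅ ker(∂_k) / im(∂_{k+1}) we obtain:

  H_1: rank ker ∂_1 − rank ∂_2 = (9 − 6) − 0 = 3, and there is no ∂_2, so H_1 = Z^3.

H_1 = Z^3.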